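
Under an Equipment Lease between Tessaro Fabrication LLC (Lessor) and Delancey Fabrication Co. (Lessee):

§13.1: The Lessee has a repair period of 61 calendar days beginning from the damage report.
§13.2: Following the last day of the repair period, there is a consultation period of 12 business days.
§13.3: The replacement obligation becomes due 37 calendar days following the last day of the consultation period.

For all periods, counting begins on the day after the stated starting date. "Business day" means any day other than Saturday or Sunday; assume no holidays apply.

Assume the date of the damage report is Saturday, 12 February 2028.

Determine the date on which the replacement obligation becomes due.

Adding 61 calendar days to 12 February 2028 gives 13 April 2028, which is the last day of the repair period.
From Thursday, 13 April 2028, 12 business days (Apr 14, Apr 17, Apr 18, Apr 19, …, Apr 27, Apr 28, May 1, skipping weekends) brings us to Monday, 1 May 2028, which is the last day of the consultation period.
The date on which the replacement obligation becomes due: 37 calendar days after 1 May 2028 is 7 June 2028.

7 June 2028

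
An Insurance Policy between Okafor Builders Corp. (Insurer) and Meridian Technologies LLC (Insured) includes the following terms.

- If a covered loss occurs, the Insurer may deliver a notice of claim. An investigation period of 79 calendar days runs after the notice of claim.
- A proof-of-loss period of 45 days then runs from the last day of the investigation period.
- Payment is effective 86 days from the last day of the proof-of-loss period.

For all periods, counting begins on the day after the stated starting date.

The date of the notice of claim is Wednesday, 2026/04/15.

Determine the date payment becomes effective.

2026/11/11

Adding 79 calendar days to 2026/04/15 gives 2026/07/03, which is the last day of the investigation period.
The last day of the proof-of-loss period: 45 calendar days after 2026/07/03 is 2026/08/17.
Adding 86 calendar days to 2026/08/17 gives 2026/11/11, which is the date payment becomes effective.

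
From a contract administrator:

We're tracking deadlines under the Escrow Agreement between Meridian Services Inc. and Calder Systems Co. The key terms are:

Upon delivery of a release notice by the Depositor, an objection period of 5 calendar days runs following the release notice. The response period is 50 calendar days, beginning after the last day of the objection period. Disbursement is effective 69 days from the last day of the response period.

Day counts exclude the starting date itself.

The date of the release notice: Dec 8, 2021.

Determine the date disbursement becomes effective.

Apr 11, 2022

The last day of the objection period: Dec 8, 2021 + 5 days = Dec 13, 2021.
Adding 50 calendar days to Dec 13, 2021 gives Feb 1, 2022, which is the last day of the response period.
The date disbursement becomes effective: Feb 1, 2022 + 69 days = Apr 11, 2022.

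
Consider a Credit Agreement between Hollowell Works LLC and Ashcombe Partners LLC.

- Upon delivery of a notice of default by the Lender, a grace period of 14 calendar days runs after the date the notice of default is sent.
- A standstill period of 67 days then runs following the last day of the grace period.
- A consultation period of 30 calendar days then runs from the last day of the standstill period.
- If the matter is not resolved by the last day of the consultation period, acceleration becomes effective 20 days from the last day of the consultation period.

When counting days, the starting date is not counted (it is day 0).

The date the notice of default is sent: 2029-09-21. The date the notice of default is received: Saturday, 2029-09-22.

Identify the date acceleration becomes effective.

Adding 14 calendar days to 2029-09-21 gives 2029-10-05, which is the last day of the grace period.
Adding 67 calendar days to 2029-10-05 gives 2029-12-11, which is the last day of the standstill period.
The last day of the consultation period: 30 calendar days after 2029-12-11 is 2030-01-10.
The date acceleration becomes effective: 2030-01-10 + 20 days = 2030-01-30.

2030-01-30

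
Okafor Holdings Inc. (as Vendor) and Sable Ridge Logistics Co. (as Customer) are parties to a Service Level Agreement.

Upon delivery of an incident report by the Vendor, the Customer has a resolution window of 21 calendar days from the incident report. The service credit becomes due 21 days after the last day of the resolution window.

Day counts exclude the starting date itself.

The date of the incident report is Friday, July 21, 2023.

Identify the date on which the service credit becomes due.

The last day of the resolution window: July 21, 2023 + 21 days = August 11, 2023.
The date on which the service credit becomes due: 21 calendar days after August 11, 2023 is September 1, 2023.

September 1, 2023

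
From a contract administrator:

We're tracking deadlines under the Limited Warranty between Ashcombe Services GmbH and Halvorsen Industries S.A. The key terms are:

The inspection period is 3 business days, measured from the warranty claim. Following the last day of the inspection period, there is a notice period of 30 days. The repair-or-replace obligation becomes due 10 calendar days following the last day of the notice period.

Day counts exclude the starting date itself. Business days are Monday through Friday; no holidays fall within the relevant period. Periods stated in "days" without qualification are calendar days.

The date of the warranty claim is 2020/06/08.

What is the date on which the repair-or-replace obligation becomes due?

2020/07/21

The last day of the inspection period: counting 3 business days from Monday, 2020/06/08 (Jun 9, Jun 10, Jun 11, skipping weekends) reaches Thursday, 2020/06/11.
Adding 30 calendar days to 2020/06/11 gives 2020/07/11, which is the last day of the notice period.
The date on which the repair-or-replace obligation becomes due: 2020/07/11 + 10 days = 2020/07/21.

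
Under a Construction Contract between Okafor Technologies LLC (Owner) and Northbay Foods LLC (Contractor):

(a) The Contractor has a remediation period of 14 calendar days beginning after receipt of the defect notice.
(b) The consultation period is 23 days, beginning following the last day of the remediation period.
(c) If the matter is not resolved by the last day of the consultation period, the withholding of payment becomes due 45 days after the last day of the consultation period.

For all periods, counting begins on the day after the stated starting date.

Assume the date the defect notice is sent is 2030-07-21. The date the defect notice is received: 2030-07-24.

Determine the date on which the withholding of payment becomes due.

2030-10-14

Adding 14 calendar days to 2030-07-24 gives 2030-08-07, which is the last day of the remediation period.
Adding 23 calendar days to 2030-08-07 gives 2030-08-30, which is the last day of the consultation period.
The date on which the withholding of payment becomes due: 2030-08-30 + 45 days = 2030-10-14.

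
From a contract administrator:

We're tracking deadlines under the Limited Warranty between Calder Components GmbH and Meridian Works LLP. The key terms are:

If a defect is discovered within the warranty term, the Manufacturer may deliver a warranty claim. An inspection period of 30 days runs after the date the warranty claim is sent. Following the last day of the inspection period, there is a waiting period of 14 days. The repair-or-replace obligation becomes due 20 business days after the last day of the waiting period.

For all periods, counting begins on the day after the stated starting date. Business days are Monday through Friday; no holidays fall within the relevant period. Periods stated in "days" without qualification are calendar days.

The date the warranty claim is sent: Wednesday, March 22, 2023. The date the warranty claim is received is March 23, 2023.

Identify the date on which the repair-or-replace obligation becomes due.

June 2, 2023

The last day of the inspection period: 30 calendar days after March 22, 2023 is April 21, 2023.
The last day of the waiting period: 14 calendar days after April 21, 2023 is May 5, 2023.
From Friday, May 5, 2023, 20 business days (May 8, May 9, May 10, May 11, …, May 31, Jun 1, Jun 2, skipping weekends) brings us to Friday, June 2, 2023, which is the date on which the repair-or-replace obligation becomes due.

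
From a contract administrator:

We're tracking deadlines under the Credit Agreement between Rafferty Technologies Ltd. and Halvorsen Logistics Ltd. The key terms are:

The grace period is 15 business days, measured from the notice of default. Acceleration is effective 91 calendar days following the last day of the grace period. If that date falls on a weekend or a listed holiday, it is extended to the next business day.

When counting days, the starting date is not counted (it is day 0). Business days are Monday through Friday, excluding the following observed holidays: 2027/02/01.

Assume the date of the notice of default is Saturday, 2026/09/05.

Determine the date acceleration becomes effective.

The last day of the grace period: 15 business days after Saturday, 2026/09/05, skipping weekends — Sep 7, Sep 8, Sep 9, Sep 10, …, Sep 23, Sep 24, Sep 25 — lands on Friday, 2026/09/25.
Adding 91 calendar days to 2026/09/25 gives 2026/12/25, which is the date acceleration becomes effective. 2026/12/25 is a Friday and is not a listed holiday, so no roll-forward applies.

2026/12/25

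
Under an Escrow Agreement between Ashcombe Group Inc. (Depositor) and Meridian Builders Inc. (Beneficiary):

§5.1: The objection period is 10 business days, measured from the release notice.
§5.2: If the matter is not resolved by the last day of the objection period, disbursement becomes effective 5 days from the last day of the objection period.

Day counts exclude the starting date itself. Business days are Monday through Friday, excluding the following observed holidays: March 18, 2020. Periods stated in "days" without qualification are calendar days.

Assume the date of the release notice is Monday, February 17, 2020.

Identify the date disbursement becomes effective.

March 7, 2020

The last day of the objection period: counting 10 business days from Monday, February 17, 2020 (Feb 18, Feb 19, Feb 20, Feb 21, Feb 24, Feb 25, Feb 26, Feb 27, Feb 28, Mar 2, skipping weekends) reaches Monday, March 2, 2020.
The date disbursement becomes effective: 5 calendar days after March 2, 2020 is March 7, 2020.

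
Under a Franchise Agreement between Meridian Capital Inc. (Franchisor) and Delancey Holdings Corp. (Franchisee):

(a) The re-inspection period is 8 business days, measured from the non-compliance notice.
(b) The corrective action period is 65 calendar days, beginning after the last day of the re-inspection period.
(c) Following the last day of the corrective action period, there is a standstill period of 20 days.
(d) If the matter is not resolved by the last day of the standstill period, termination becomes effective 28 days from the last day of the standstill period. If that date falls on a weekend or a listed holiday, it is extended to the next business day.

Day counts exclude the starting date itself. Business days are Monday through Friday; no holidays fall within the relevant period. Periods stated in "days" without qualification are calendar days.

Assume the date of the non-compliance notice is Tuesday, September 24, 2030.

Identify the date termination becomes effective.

January 27, 2031

The last day of the re-inspection period: counting 8 business days from Tuesday, September 24, 2030 (Sep 25, Sep 26, Sep 27, Sep 30, Oct 1, Oct 2, Oct 3, Oct 4, skipping weekends) reaches Friday, October 4, 2030.
Adding 65 calendar days to October 4, 2030 gives December 8, 2030, which is the last day of the corrective action period.
Adding 20 calendar days to December 8, 2030 gives December 28, 2030, which is the last day of the standstill period.
Adding 28 calendar days to December 28, 2030 gives January 25, 2031, which is the date termination becomes effective. That falls on a Saturday, so it rolls to the next business day, Monday, January 27, 2031.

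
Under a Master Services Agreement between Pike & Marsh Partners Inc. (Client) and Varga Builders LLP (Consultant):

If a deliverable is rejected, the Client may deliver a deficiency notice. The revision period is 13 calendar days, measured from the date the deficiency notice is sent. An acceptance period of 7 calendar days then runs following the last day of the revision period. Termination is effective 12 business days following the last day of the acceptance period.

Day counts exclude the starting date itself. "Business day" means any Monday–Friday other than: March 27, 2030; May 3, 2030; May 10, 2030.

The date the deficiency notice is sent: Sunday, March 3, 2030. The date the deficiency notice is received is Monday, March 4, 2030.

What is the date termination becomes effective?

April 10, 2030

The last day of the revision period: March 3, 2030 + 13 days = March 16, 2030.
The last day of the acceptance period: March 16, 2030 + 7 days = March 23, 2030.
From Saturday, March 23, 2030, 12 business days (Mar 25, Mar 26, Mar 28, Mar 29, …, Apr 8, Apr 9, Apr 10, skipping weekends and the listed holiday on Mar 27) brings us to Wednesday, April 10, 2030, which is the date termination becomes effective.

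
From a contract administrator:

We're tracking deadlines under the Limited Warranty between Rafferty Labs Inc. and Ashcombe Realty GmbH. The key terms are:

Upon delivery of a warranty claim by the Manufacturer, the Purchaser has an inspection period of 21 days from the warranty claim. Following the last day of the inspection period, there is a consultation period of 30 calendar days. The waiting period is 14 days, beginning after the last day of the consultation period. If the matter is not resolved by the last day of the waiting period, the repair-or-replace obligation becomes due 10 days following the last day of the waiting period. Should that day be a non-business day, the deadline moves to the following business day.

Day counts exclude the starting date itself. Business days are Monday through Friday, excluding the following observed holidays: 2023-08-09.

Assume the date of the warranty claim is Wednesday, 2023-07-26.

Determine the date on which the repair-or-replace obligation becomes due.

The last day of the inspection period: 21 calendar days after 2023-07-26 is 2023-08-16.
The last day of the consultation period: 30 calendar days after 2023-08-16 is 2023-09-15.
Adding 14 calendar days to 2023-09-15 gives 2023-09-29, which is the last day of the waiting period.
The date on which the repair-or-replace obligation becomes due: 10 calendar days after 2023-09-29 is 2023-10-09. 2023-10-09 is a Monday and is not a listed holiday, so no roll-forward applies.

2023-10-09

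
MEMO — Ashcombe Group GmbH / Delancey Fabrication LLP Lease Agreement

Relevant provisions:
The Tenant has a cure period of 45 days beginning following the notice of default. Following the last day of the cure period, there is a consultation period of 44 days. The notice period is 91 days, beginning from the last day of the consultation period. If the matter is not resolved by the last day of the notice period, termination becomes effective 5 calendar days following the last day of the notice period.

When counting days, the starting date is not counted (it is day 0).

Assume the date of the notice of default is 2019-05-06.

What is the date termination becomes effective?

The last day of the cure period: 45 calendar days after 2019-05-06 is 2019-06-20.
Adding 44 calendar days to 2019-06-20 gives 2019-08-03, which is the last day of the consultation period.
The last day of the notice period: 2019-08-03 + 91 days = 2019-11-02.
Adding 5 calendar days to 2019-11-02 gives 2019-11-07, which is the date termination becomes effective.

2019-11-07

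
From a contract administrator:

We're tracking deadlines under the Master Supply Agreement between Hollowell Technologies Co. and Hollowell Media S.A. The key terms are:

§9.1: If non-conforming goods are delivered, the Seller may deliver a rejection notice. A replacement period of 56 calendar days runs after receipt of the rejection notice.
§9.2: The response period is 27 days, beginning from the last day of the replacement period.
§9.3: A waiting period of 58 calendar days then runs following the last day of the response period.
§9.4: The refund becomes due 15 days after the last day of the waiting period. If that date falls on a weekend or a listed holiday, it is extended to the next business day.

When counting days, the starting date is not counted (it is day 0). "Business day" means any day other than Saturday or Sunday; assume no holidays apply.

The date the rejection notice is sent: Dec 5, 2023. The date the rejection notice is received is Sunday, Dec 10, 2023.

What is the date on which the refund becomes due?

May 14, 2024

The last day of the replacement period: Dec 10, 2023 + 56 days = Feb 4, 2024.
Adding 27 calendar days to Feb 4, 2024 gives Mar 2, 2024, which is the last day of the response period.
The last day of the waiting period: Mar 2, 2024 + 58 days = Apr 29, 2024.
The date on which the refund becomes due: 15 calendar days after Apr 29, 2024 is May 14, 2024. May 14, 2024 is a Tuesday, so no roll-forward applies.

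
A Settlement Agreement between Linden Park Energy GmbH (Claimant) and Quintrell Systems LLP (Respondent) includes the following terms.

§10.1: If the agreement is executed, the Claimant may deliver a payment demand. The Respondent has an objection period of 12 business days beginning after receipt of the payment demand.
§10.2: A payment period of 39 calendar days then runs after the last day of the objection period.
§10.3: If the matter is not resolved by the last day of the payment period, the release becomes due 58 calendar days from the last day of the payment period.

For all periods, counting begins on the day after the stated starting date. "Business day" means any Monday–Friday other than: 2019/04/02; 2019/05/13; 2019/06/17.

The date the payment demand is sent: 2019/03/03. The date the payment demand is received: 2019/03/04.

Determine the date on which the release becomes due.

2019/06/25

The last day of the objection period: 12 business days after Monday, 2019/03/04, skipping weekends — Mar 5, Mar 6, Mar 7, Mar 8, …, Mar 18, Mar 19, Mar 20 — lands on Wednesday, 2019/03/20.
Adding 39 calendar days to 2019/03/20 gives 2019/04/28, which is the last day of the payment period.
The date on which the release becomes due: 58 calendar days after 2019/04/28 is 2019/06/25.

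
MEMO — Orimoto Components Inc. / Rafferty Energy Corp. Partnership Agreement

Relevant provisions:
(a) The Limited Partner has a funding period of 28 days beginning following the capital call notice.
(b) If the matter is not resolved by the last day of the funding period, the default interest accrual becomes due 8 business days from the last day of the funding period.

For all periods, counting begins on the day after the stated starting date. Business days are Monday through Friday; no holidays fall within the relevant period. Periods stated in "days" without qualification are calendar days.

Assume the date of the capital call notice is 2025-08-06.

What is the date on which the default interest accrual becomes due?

2025-09-15

The last day of the funding period: 28 calendar days after 2025-08-06 is 2025-09-03.
The date on which the default interest accrual becomes due: counting 8 business days from Wednesday, 2025-09-03 (Sep 4, Sep 5, Sep 8, Sep 9, Sep 10, Sep 11, Sep 12, Sep 15, skipping weekends) reaches Monday, 2025-09-15.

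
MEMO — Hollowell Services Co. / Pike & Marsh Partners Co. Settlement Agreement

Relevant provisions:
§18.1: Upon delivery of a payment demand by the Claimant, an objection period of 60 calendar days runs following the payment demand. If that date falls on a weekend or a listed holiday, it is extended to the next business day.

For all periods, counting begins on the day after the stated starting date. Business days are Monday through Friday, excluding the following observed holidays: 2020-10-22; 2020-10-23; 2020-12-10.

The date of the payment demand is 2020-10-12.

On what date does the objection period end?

The last day of the objection period: 2020-10-12 + 60 days = 2020-12-11. 2020-12-11 is a Friday and is not a listed holiday, so no roll-forward applies.

2020-12-11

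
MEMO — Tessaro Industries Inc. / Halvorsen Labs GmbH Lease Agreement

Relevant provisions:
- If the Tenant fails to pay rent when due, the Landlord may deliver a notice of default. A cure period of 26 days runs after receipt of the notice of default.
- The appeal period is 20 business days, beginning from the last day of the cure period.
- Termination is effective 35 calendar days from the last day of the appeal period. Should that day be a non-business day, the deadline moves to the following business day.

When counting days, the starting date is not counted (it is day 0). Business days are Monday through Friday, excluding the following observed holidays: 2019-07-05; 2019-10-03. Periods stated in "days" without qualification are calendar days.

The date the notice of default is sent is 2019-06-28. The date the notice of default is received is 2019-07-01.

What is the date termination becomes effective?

2019-09-27

Adding 26 calendar days to 2019-07-01 gives 2019-07-27, which is the last day of the cure period.
The last day of the appeal period: 20 business days after Saturday, 2019-07-27, skipping weekends — Jul 29, Jul 30, Jul 31, Aug 1, …, Aug 21, Aug 22, Aug 23 — lands on Friday, 2019-08-23.
The date termination becomes effective: 35 calendar days after 2019-08-23 is 2019-09-27. 2019-09-27 is a Friday and is not a listed holiday, so no roll-forward applies.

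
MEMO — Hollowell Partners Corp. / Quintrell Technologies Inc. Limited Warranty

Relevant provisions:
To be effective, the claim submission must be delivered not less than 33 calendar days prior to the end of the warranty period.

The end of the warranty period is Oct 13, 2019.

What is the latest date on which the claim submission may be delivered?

Sep 10, 2019

Counting back 33 calendar days from Oct 13, 2019 gives Sep 10, 2019.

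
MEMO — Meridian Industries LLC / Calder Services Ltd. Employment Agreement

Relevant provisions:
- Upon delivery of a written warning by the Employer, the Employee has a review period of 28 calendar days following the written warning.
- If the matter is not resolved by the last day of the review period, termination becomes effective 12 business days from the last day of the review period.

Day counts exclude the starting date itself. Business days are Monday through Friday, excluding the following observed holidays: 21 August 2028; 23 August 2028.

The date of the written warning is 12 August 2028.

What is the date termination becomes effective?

26 September 2028

The last day of the review period: 12 August 2028 + 28 days = 9 September 2028.
From Saturday, 9 September 2028, 12 business days (Sep 11, Sep 12, Sep 13, Sep 14, …, Sep 22, Sep 25, Sep 26, skipping weekends) brings us to Tuesday, 26 September 2028, which is the date termination becomes effective.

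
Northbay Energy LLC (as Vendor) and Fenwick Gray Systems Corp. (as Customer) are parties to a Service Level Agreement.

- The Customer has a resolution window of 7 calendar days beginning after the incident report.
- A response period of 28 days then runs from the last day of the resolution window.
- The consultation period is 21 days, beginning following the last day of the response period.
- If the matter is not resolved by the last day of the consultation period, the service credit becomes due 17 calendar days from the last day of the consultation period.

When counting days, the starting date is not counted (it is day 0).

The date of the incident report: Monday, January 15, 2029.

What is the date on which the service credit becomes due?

March 29, 2029

Adding 7 calendar days to January 15, 2029 gives January 22, 2029, which is the last day of the resolution window.
Adding 28 calendar days to January 22, 2029 gives February 19, 2029, which is the last day of the response period.
The last day of the consultation period: February 19, 2029 + 21 days = March 12, 2029.
Adding 17 calendar days to March 12, 2029 gives March 29, 2029, which is the date on which the service credit becomes due.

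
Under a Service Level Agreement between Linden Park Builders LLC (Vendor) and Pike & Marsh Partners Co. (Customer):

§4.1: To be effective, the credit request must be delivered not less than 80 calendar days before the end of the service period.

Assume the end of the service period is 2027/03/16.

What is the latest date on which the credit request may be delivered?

2027/03/16 minus 80 days is 2026/12/26.

2026/12/26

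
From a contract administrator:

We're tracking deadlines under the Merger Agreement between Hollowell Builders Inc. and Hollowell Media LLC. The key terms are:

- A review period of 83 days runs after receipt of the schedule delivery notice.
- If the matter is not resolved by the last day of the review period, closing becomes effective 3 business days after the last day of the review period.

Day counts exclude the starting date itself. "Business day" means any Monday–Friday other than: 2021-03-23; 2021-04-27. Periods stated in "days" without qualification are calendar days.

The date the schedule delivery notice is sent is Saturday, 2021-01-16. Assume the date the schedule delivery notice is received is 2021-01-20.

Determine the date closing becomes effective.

The last day of the review period: 83 calendar days after 2021-01-20 is 2021-04-13.
From Tuesday, 2021-04-13, 3 business days (Apr 14, Apr 15, Apr 16, skipping weekends) brings us to Friday, 2021-04-16, which is the date closing becomes effective.

2021-04-16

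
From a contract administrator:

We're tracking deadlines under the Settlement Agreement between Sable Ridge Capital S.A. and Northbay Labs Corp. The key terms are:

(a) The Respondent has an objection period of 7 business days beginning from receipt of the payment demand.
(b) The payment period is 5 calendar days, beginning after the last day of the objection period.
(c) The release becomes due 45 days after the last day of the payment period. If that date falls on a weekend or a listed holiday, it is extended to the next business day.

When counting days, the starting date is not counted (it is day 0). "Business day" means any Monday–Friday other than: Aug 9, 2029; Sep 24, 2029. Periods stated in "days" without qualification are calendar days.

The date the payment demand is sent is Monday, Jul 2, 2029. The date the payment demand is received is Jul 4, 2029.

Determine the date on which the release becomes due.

Sep 3, 2029

The last day of the objection period: 7 business days after Wednesday, Jul 4, 2029, skipping weekends — Jul 5, Jul 6, Jul 9, Jul 10, Jul 11, Jul 12, Jul 13 — lands on Friday, Jul 13, 2029.
Adding 5 calendar days to Jul 13, 2029 gives Jul 18, 2029, which is the last day of the payment period.
The date on which the release becomes due: Jul 18, 2029 + 45 days = Sep 1, 2029. That falls on a Saturday, so it rolls to the next business day, Monday, Sep 3, 2029.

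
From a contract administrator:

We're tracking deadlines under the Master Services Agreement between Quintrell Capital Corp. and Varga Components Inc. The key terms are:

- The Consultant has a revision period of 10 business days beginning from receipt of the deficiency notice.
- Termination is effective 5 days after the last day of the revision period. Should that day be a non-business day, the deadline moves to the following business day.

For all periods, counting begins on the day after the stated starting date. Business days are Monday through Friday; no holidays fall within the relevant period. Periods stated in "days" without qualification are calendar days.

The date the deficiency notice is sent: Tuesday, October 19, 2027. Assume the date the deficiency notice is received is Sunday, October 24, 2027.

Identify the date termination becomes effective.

November 10, 2027

From Sunday, October 24, 2027, 10 business days (Oct 25, Oct 26, Oct 27, Oct 28, Oct 29, Nov 1, Nov 2, Nov 3, Nov 4, Nov 5, skipping weekends) brings us to Friday, November 5, 2027, which is the last day of the revision period.
The date termination becomes effective: November 5, 2027 + 5 days = November 10, 2027. November 10, 2027 is a Wednesday, so no roll-forward applies.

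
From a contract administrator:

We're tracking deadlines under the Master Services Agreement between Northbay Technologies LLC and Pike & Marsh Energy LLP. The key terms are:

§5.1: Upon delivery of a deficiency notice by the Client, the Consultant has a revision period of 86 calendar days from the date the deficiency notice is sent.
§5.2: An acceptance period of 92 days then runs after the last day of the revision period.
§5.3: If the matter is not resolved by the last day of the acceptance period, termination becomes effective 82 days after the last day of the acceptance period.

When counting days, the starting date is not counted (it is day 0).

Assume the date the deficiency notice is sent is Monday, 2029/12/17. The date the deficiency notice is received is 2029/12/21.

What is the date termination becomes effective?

The last day of the revision period: 86 calendar days after 2029/12/17 is 2030/03/13.
The last day of the acceptance period: 2030/03/13 + 92 days = 2030/06/13.
The date termination becomes effective: 82 calendar days after 2030/06/13 is 2030/09/03.

2030/09/03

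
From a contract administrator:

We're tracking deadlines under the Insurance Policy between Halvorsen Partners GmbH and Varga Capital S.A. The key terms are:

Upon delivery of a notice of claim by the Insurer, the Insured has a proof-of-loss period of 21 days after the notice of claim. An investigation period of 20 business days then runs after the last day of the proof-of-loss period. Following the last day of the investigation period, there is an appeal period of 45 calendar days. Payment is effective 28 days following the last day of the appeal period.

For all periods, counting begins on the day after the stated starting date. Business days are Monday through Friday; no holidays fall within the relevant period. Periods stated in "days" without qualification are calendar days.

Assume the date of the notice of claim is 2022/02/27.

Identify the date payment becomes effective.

The last day of the proof-of-loss period: 2022/02/27 + 21 days = 2022/03/20.
The last day of the investigation period: 20 business days after Sunday, 2022/03/20, skipping weekends — Mar 21, Mar 22, Mar 23, Mar 24, …, Apr 13, Apr 14, Apr 15 — lands on Friday, 2022/04/15.
The last day of the appeal period: 2022/04/15 + 45 days = 2022/05/30.
Adding 28 calendar days to 2022/05/30 gives 2022/06/27, which is the date payment becomes effective.

2022/06/27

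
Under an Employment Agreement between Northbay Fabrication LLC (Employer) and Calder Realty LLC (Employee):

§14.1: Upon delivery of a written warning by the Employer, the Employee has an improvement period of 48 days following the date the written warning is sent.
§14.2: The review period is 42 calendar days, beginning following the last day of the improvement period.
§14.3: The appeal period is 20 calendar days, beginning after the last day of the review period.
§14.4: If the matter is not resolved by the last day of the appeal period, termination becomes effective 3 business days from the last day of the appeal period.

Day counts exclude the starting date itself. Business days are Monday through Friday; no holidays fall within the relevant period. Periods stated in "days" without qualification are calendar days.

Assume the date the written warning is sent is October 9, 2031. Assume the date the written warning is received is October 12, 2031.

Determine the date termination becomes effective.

January 30, 2032

Adding 48 calendar days to October 9, 2031 gives November 26, 2031, which is the last day of the improvement period.
Adding 42 calendar days to November 26, 2031 gives January 7, 2032, which is the last day of the review period.
The last day of the appeal period: 20 calendar days after January 7, 2032 is January 27, 2032.
The date termination becomes effective: counting 3 business days from Tuesday, January 27, 2032 (Jan 28, Jan 29, Jan 30, skipping weekends) reaches Friday, January 30, 2032.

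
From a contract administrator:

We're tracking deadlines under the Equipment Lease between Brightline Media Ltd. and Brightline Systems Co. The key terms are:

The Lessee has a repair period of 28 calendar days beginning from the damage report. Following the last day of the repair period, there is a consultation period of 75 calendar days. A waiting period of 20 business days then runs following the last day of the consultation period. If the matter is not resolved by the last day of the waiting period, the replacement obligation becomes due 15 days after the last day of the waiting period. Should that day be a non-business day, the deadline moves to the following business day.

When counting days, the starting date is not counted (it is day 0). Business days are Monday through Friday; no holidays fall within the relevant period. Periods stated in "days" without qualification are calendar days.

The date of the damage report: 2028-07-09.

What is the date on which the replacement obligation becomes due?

The last day of the repair period: 2028-07-09 + 28 days = 2028-08-06.
The last day of the consultation period: 2028-08-06 + 75 days = 2028-10-20.
The last day of the waiting period: counting 20 business days from Friday, 2028-10-20 (Oct 23, Oct 24, Oct 25, Oct 26, …, Nov 15, Nov 16, Nov 17, skipping weekends) reaches Friday, 2028-11-17.
The date on which the replacement obligation becomes due: 15 calendar days after 2028-11-17 is 2028-12-02. That falls on a Saturday, so it rolls to the next business day, Monday, 2028-12-04.

2028-12-04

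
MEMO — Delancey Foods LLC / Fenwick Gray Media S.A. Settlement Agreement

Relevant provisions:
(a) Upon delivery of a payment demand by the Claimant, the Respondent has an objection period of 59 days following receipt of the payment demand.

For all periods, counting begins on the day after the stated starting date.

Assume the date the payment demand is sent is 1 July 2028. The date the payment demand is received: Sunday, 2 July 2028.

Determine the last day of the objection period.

30 August 2028

The last day of the objection period: 59 calendar days after 2 July 2028 is 30 August 2028.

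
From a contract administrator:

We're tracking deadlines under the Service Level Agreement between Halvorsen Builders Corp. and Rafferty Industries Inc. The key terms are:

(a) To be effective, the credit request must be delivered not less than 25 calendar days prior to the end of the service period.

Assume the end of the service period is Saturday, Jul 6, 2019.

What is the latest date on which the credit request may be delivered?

Jun 11, 2019

Counting back 25 calendar days from Jul 6, 2019 gives Jun 11, 2019.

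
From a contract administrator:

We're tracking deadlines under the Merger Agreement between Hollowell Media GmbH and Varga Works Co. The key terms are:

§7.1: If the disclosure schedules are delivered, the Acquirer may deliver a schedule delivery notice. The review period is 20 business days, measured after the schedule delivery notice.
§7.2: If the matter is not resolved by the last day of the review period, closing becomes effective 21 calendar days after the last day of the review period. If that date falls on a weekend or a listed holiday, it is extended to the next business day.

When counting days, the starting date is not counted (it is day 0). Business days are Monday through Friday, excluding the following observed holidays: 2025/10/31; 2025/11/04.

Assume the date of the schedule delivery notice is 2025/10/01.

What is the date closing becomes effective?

2025/11/19

From Wednesday, 2025/10/01, 20 business days (Oct 2, Oct 3, Oct 6, Oct 7, …, Oct 27, Oct 28, Oct 29, skipping weekends) brings us to Wednesday, 2025/10/29, which is the last day of the review period.
The date closing becomes effective: 2025/10/29 + 21 days = 2025/11/19. 2025/11/19 is a Wednesday and is not a listed holiday, so no roll-forward applies.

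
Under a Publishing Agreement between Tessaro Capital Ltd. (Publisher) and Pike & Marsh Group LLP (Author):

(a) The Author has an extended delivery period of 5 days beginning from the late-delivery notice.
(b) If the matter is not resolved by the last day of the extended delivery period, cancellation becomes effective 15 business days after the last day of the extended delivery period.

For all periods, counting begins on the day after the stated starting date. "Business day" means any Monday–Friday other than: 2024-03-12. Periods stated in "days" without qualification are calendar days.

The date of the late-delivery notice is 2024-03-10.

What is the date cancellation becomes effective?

2024-04-05

The last day of the extended delivery period: 5 calendar days after 2024-03-10 is 2024-03-15.
From Friday, 2024-03-15, 15 business days (Mar 18, Mar 19, Mar 20, Mar 21, …, Apr 3, Apr 4, Apr 5, skipping weekends) brings us to Friday, 2024-04-05, which is the date cancellation becomes effective.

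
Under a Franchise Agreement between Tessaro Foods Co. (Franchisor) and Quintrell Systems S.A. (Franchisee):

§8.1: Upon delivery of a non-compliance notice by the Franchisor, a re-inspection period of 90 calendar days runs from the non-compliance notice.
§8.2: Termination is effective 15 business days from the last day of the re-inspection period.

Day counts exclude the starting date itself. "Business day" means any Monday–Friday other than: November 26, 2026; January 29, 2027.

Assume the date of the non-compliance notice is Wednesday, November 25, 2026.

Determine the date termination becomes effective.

The last day of the re-inspection period: 90 calendar days after November 25, 2026 is February 23, 2027.
The date termination becomes effective: 15 business days after Tuesday, February 23, 2027, skipping weekends — Feb 24, Feb 25, Feb 26, Mar 1, …, Mar 12, Mar 15, Mar 16 — lands on Tuesday, March 16, 2027.

March 16, 2027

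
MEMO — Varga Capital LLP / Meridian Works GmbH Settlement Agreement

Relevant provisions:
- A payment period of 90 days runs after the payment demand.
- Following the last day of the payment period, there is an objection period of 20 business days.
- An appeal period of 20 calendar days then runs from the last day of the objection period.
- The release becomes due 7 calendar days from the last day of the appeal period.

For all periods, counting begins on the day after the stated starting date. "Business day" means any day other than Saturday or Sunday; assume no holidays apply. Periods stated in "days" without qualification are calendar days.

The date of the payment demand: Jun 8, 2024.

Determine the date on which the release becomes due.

Oct 31, 2024

The last day of the payment period: Jun 8, 2024 + 90 days = Sep 6, 2024.
From Friday, Sep 6, 2024, 20 business days (Sep 9, Sep 10, Sep 11, Sep 12, …, Oct 2, Oct 3, Oct 4, skipping weekends) brings us to Friday, Oct 4, 2024, which is the last day of the objection period.
The last day of the appeal period: 20 calendar days after Oct 4, 2024 is Oct 24, 2024.
The date on which the release becomes due: 7 calendar days after Oct 24, 2024 is Oct 31, 2024.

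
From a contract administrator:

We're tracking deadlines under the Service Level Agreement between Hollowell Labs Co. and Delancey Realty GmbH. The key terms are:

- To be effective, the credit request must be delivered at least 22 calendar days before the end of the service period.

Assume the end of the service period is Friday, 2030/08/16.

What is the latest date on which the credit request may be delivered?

2030/07/25

2030/08/16 minus 22 days is 2030/07/25.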